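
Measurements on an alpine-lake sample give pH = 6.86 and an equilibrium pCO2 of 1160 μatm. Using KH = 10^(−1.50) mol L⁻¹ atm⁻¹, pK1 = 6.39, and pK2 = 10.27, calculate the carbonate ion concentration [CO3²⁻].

[CO2*] = KH · pCO2 = 10^(−1.50) × 1160×10^-6 = 3.668×10^-5 mol/L
α₀ = 1/(1 + K1/[H⁺] + K1K2/[H⁺]²) = 1/(1 + 10^+0.47 + 10^-2.94) = 0.2530
DIC = [CO2*]/α₀ = 3.668×10^-5 / 0.2530 = 0.1450 mmol/L
[CO3²⁻] = α₂·DIC; α₂ = 0.0002905, so [CO3²⁻] = 0.0002905 × 0.1450 = 4.21×10^-5 mmol/L = 0.0421 μmol/L

[CO3²⁻] = 0.0421 μmol/L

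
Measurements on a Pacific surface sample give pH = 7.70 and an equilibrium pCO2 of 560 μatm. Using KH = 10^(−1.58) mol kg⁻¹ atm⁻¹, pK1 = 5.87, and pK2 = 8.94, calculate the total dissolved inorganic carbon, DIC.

[CO2*] = KH · pCO2 = 10^(−1.58) × 560×10^-6 = 1.473×10^-5 mol/kg
α₀ = 1/(1 + K1/[H⁺] + K1K2/[H⁺]²) = 1/(1 + 10^+1.83 + 10^+0.59) = 0.01379
DIC = [CO2*]/α₀ = 1.473×10^-5 / 0.01379 = 1.07 mmol/kg

DIC = 1.07 mmol/kg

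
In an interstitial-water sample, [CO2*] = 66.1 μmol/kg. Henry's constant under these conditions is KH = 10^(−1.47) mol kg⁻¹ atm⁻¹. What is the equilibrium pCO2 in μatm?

KH = 10^(−1.47) = 3.388×10^-2 mol kg⁻¹ atm⁻¹
pCO2 = [CO2*]/KH = 66.1×10^-6 / 3.388×10^-2 = 1.95×10^-3 atm = 1950 μatm

pCO2 = 1950 μatm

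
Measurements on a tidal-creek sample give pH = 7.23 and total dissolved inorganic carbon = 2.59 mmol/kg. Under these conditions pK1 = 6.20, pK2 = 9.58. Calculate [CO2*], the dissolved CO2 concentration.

α₀ = 1 / (1 + K1/[H⁺] + K1K2/[H⁺]²) = 1 / (1 + 10^+1.03 + 10^-1.32)
   = 1 / (1 + 10.715 + 0.047863) = 1/11.763 = 0.08501
[CO2*] = α₀ × DIC = 0.08501 × 2.59 = 0.220 mmol/kg

[CO2*] = 0.220 mmol/kg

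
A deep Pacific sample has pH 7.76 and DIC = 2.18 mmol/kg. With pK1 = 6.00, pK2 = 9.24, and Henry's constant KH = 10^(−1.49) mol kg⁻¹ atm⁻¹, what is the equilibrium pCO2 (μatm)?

α₀ = 1 / (1 + K1/[H⁺] + K1K2/[H⁺]²) = 1 / (1 + 10^+1.76 + 10^+0.28)
   = 1 / (1 + 57.544 + 1.9055) = 1/60.449 = 0.01654
[CO2*] = α₀ × DIC = 0.01654 × 2.18 = 0.03606 mmol/kg
pCO2 = [CO2*]/KH = 3.606×10^-5 / 3.236×10^-2 = 1110 μatm

pCO2 = 1110 μatm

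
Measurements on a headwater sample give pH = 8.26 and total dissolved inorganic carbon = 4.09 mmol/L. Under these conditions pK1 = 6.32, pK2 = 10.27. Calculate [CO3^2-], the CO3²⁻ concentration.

α₂ = 1 / (1 + [H⁺]/K2 + [H⁺]²/(K1K2)) = 1 / (1 + 10^+2.01 + 10^+0.07)
   = 1 / (1 + 102.33 + 1.1749) = 1/104.50 = 0.009569
[CO3²⁻] = α₂ × DIC = 0.009569 × 4.09 = 0.0391 mmol/L

[CO3²⁻] = 0.0391 mmol/L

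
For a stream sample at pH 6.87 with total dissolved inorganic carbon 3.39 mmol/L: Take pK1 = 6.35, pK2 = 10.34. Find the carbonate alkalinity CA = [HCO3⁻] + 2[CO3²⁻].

CA = [HCO3⁻] + 2[CO3²⁻] = (α₁ + 2α₂)·DIC
At pH 6.87: [H⁺]/K1 = 10^-0.52 = 0.30200, K2/[H⁺] = 10^-3.47 = 0.00033884
α₁ = 1/(1 + 0.30200 + 0.00033884) = 1/1.3023 = 0.7679; α₂ = α₁·K2/[H⁺] = 0.0002602
α₁ + 2α₂ = 0.7684
CA = 0.7684 × 3.39 = 2.60 mmol/L

CA = 2.60 mmol/L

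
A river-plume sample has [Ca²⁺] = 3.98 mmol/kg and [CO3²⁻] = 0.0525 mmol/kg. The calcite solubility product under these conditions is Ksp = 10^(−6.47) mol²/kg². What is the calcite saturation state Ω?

Ω = 0.617

Ksp = 10^(−6.47) = 3.388×10^-7
Ω = [Ca²⁺][CO3²⁻]/Ksp = (3.98×10^-3)(0.0525×10^-3) / 3.388×10^-7 = 0.617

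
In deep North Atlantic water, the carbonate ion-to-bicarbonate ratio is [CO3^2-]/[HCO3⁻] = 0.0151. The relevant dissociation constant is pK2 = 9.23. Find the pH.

pH = 7.41

From K2 = [H⁺][CO3^2-]/[HCO3⁻]:  pH = pK2 + log₁₀([CO3^2-]/[HCO3⁻])
log₁₀(0.0151) = -1.821
pH = 9.23 + (-1.821) = 7.41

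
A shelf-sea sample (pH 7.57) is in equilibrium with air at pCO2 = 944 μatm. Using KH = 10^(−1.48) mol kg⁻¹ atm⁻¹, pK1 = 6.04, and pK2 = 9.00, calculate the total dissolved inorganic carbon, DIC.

[CO2*] = KH · pCO2 = 10^(−1.48) × 944×10^-6 = 3.126×10^-5 mol/kg
α₀ = 1/(1 + K1/[H⁺] + K1K2/[H⁺]²) = 1/(1 + 10^+1.53 + 10^+0.10) = 0.02767
DIC = [CO2*]/α₀ = 3.126×10^-5 / 0.02767 = 1.13 mmol/kg

DIC = 1.13 mmol/kg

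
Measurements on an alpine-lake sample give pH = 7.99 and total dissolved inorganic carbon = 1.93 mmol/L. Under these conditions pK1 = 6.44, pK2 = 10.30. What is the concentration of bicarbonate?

α₁ = 1 / (1 + [H⁺]/K1 + K2/[H⁺]) = 1 / (1 + 10^-1.55 + 10^-2.31)
   = 1 / (1 + 0.028184 + 0.0048978) = 1/1.0331 = 0.9680
[HCO3⁻] = α₁ × DIC = 0.9680 × 1.93 = 1.87 mmol/L

[HCO3⁻] = 1.87 mmol/L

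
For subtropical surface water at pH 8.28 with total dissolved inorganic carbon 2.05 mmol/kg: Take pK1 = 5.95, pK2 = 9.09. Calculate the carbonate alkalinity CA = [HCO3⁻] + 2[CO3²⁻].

CA = [HCO3⁻] + 2[CO3²⁻] = (α₁ + 2α₂)·DIC
At pH 8.28: [H⁺]/K1 = 10^-2.33 = 0.0046774, K2/[H⁺] = 10^-0.81 = 0.15488
α₁ = 1/(1 + 0.0046774 + 0.15488) = 1/1.1596 = 0.8624; α₂ = α₁·K2/[H⁺] = 0.1336
α₁ + 2α₂ = 1.1295
CA = 1.1295 × 2.05 = 2.32 mmol/kg

CA = 2.32 mmol/kg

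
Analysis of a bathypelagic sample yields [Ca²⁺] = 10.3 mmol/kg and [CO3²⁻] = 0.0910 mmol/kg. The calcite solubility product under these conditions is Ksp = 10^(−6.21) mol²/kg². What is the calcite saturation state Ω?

Ksp = 10^(−6.21) = 6.166×10^-7
Ω = [Ca²⁺][CO3²⁻]/Ksp = (10.3×10^-3)(0.0910×10^-3) / 6.166×10^-7 = 1.52

Ω = 1.52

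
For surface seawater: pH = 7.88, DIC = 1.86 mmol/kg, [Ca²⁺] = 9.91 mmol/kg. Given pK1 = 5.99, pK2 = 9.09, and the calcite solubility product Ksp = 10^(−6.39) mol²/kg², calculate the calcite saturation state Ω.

α₂ = 1 / (1 + [H⁺]/K2 + [H⁺]²/(K1K2)) = 1 / (1 + 10^+1.21 + 10^-0.68)
   = 1 / (1 + 16.218 + 0.20893) = 1/17.427 = 0.05738
[CO3²⁻] = α₂ × DIC = 0.05738 × 1.86 = 0.1067 mmol/kg
Ksp = 10^(−6.39) = 4.074×10^-7
Ω = [Ca²⁺][CO3²⁻]/Ksp = (9.91×10^-3)(1.067×10^-4) / 4.074×10^-7 = 2.60

Ω = 2.60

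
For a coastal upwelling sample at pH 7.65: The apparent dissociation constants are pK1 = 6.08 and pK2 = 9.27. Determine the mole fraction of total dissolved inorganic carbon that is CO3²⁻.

α₂ = 1 / (1 + [H⁺]/K2 + [H⁺]²/(K1K2)) = 1 / (1 + 10^+1.62 + 10^+0.05)
   = 1 / (1 + 41.687 + 1.1220) = 1/43.809 = 0.02283

α₂ = 0.0228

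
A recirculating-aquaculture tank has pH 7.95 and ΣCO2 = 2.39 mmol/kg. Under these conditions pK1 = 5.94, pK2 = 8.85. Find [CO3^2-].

[CO3²⁻] = 0.265 mmol/kg

α₂ = 1 / (1 + [H⁺]/K2 + [H⁺]²/(K1K2)) = 1 / (1 + 10^+0.90 + 10^-1.11)
   = 1 / (1 + 7.9433 + 0.077625) = 1/9.0209 = 0.1109
[CO3²⁻] = α₂ × DIC = 0.1109 × 2.39 = 0.265 mmol/kg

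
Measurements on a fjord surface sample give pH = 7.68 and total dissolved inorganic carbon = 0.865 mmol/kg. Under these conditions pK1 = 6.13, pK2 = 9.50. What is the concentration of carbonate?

α₂ = 1 / (1 + [H⁺]/K2 + [H⁺]²/(K1K2)) = 1 / (1 + 10^+1.82 + 10^+0.27)
   = 1 / (1 + 66.069 + 1.8621) = 1/68.931 = 0.01451
[CO3²⁻] = α₂ × DIC = 0.01451 × 0.865 = 0.0125 mmol/kg = 12.5 μmol/kg

[CO3²⁻] = 12.5 μmol/kg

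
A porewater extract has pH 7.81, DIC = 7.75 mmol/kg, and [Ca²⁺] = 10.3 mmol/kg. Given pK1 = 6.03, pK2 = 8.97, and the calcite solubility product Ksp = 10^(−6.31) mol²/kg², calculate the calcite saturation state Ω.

Ω = 10.4

α₂ = 1 / (1 + [H⁺]/K2 + [H⁺]²/(K1K2)) = 1 / (1 + 10^+1.16 + 10^-0.62)
   = 1 / (1 + 14.454 + 0.23988) = 1/15.694 = 0.06372
[CO3²⁻] = α₂ × DIC = 0.06372 × 7.75 = 0.4938 mmol/kg
Ksp = 10^(−6.31) = 4.898×10^-7
Ω = [Ca²⁺][CO3²⁻]/Ksp = (10.3×10^-3)(4.938×10^-4) / 4.898×10^-7 = 10.4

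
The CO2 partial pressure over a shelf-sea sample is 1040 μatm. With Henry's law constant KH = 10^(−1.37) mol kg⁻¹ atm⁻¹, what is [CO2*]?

KH = 10^(−1.37) = 4.266×10^-2 mol kg⁻¹ atm⁻¹
[CO2*] = KH · pCO2 = 4.266×10^-2 × 1040×10^-6 atm = 4.44×10^-5 mol/kg

[CO2*] = 44.4 μmol/kg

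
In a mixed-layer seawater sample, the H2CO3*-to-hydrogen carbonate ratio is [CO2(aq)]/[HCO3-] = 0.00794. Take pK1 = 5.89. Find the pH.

From K1 = [H⁺][HCO3-]/[CO2(aq)]:  pH = pK1 − log₁₀([CO2(aq)]/[HCO3-])
log₁₀(0.00794) = -2.100
pH = 5.89 − (-2.100) = 7.99

pH = 7.99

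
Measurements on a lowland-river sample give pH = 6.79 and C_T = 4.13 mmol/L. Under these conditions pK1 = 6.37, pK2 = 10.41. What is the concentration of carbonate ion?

[CO3²⁻] = 0.718 μmol/L

α₂ = 1 / (1 + [H⁺]/K2 + [H⁺]²/(K1K2)) = 1 / (1 + 10^+3.62 + 10^+3.20)
   = 1 / (1 + 4168.7 + 1584.9) = 1/5754.6 = 0.0001738
[CO3²⁻] = α₂ × DIC = 0.0001738 × 4.13 = 0.000718 mmol/L = 0.718 μmol/L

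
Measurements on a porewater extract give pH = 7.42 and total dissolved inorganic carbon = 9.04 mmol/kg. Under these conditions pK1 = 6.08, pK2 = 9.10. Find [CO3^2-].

α₂ = 1 / (1 + [H⁺]/K2 + [H⁺]²/(K1K2)) = 1 / (1 + 10^+1.68 + 10^+0.34)
   = 1 / (1 + 47.863 + 2.1878) = 1/51.051 = 0.01959
[CO3²⁻] = α₂ × DIC = 0.01959 × 9.04 = 0.177 mmol/kg

[CO3²⁻] = 0.177 mmol/kg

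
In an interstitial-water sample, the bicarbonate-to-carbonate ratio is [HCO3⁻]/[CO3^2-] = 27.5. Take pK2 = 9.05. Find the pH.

From K2 = [H⁺][CO3^2-]/[HCO3⁻]:  pH = pK2 − log₁₀([HCO3⁻]/[CO3^2-])
log₁₀(27.5) = +1.439
pH = 9.05 − (+1.439) = 7.61

pH = 7.61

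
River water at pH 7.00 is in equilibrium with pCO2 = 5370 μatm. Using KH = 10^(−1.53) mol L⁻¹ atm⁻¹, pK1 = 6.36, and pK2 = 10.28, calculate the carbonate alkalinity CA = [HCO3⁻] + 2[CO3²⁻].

[CO2*] = KH · pCO2 = 10^(−1.53) × 5370×10^-6 = 1.585×10^-4 mol/L
α₀ = 1/(1 + K1/[H⁺] + K1K2/[H⁺]²) = 1/(1 + 10^+0.64 + 10^-2.64) = 0.1863
DIC = [CO2*]/α₀ = 1.585×10^-4 / 0.1863 = 0.8506 mmol/L
CA = (α₁ + 2α₂)·DIC = (0.8133 + 2×0.0004268) × 0.8506 = 0.693 mmol/L

CA = 0.693 mmol/L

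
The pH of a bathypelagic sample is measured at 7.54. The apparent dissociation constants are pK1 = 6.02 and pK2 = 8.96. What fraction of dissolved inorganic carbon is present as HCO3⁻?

α₁ = 0.936

α₁ = 1 / (1 + [H⁺]/K1 + K2/[H⁺]) = 1 / (1 + 10^-1.52 + 10^-1.42)
   = 1 / (1 + 0.030200 + 0.038019) = 1/1.0682 = 0.9361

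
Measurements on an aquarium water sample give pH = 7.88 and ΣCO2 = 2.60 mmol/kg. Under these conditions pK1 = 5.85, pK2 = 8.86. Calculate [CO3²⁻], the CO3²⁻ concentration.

α₂ = 1 / (1 + [H⁺]/K2 + [H⁺]²/(K1K2)) = 1 / (1 + 10^+0.98 + 10^-1.05)
   = 1 / (1 + 9.5499 + 0.089125) = 1/10.639 = 0.09399
[CO3²⁻] = α₂ × DIC = 0.09399 × 2.60 = 0.244 mmol/kg

[CO3²⁻] = 0.244 mmol/kg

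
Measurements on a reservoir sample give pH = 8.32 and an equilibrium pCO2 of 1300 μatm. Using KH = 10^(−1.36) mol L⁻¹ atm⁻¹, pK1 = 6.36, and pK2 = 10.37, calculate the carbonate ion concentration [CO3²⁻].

[CO3²⁻] = 0.0461 mmol/L

[CO2*] = KH · pCO2 = 10^(−1.36) × 1300×10^-6 = 5.675×10^-5 mol/L
α₀ = 1/(1 + K1/[H⁺] + K1K2/[H⁺]²) = 1/(1 + 10^+1.96 + 10^-0.09) = 0.01075
DIC = [CO2*]/α₀ = 5.675×10^-5 / 0.01075 = 5.278 mmol/L
[CO3²⁻] = α₂·DIC; α₂ = 0.008739, so [CO3²⁻] = 0.008739 × 5.278 = 0.0461 mmol/L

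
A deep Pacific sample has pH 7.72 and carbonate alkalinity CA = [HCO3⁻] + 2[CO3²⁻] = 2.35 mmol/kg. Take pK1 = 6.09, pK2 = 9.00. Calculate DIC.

DIC = 2.29 mmol/kg

CA = [HCO3⁻] + 2[CO3²⁻] = (α₁ + 2α₂)·DIC
At pH 7.72: [H⁺]/K1 = 10^-1.63 = 0.023442, K2/[H⁺] = 10^-1.28 = 0.052481
α₁ = 1/(1 + 0.023442 + 0.052481) = 1/1.0759 = 0.9294; α₂ = α₁·K2/[H⁺] = 0.04878
α₁ + 2α₂ = 1.0270
DIC = CA / (α₁ + 2α₂) = 2.35 / 1.0270 = 2.29 mmol/kg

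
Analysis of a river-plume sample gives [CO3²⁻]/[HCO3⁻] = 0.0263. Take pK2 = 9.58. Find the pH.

From K2 = [H⁺][CO3²⁻]/[HCO3⁻]:  pH = pK2 + log₁₀([CO3²⁻]/[HCO3⁻])
log₁₀(0.0263) = -1.580
pH = 9.58 + (-1.580) = 8.00

pH = 8.00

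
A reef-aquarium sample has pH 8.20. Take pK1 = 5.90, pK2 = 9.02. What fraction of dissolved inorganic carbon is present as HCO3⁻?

α₁ = 0.865

α₁ = 1 / (1 + [H⁺]/K1 + K2/[H⁺]) = 1 / (1 + 10^-2.30 + 10^-0.82)
   = 1 / (1 + 0.0050119 + 0.15136) = 1/1.1564 = 0.8648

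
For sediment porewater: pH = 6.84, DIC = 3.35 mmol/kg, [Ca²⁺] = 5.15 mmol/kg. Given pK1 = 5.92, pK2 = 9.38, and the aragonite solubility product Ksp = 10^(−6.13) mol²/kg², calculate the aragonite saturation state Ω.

Ω = 0.0598

α₂ = 1 / (1 + [H⁺]/K2 + [H⁺]²/(K1K2)) = 1 / (1 + 10^+2.54 + 10^+1.62)
   = 1 / (1 + 346.74 + 41.687) = 1/389.42 = 0.002568
[CO3²⁻] = α₂ × DIC = 0.002568 × 3.35 = 0.008602 mmol/kg = 8.602 μmol/kg
Ksp = 10^(−6.13) = 7.413×10^-7
Ω = [Ca²⁺][CO3²⁻]/Ksp = (5.15×10^-3)(8.602×10^-6) / 7.413×10^-7 = 0.0598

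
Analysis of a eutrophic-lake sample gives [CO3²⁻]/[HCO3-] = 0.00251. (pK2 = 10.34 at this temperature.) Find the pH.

From K2 = [H⁺][CO3²⁻]/[HCO3-]:  pH = pK2 + log₁₀([CO3²⁻]/[HCO3-])
log₁₀(0.00251) = -2.600
pH = 10.34 + (-2.600) = 7.74

pH = 7.74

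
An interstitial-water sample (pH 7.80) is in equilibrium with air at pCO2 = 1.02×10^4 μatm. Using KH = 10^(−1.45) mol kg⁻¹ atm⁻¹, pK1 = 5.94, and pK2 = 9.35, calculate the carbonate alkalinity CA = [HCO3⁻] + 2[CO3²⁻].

[CO2*] = KH · pCO2 = 10^(−1.45) × 1.02×10^4×10^-6 = 3.619×10^-4 mol/kg
α₀ = 1/(1 + K1/[H⁺] + K1K2/[H⁺]²) = 1/(1 + 10^+1.86 + 10^+0.31) = 0.01325
DIC = [CO2*]/α₀ = 3.619×10^-4 / 0.01325 = 27.32 mmol/kg
CA = (α₁ + 2α₂)·DIC = (0.9597 + 2×0.02705) × 27.32 = 27.7 mmol/kg

CA = 27.7 mmol/kg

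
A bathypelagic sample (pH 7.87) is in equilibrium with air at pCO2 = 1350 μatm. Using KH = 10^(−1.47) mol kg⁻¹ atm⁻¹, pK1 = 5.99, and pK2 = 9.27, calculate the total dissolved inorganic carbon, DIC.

[CO2*] = KH · pCO2 = 10^(−1.47) × 1350×10^-6 = 4.574×10^-5 mol/kg
α₀ = 1/(1 + K1/[H⁺] + K1K2/[H⁺]²) = 1/(1 + 10^+1.88 + 10^+0.48) = 0.01252
DIC = [CO2*]/α₀ = 4.574×10^-5 / 0.01252 = 3.65 mmol/kg

DIC = 3.65 mmol/kg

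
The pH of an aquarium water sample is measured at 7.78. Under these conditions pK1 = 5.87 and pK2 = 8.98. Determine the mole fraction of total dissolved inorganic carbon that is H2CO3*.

α₀ = 1 / (1 + K1/[H⁺] + K1K2/[H⁺]²) = 1 / (1 + 10^+1.91 + 10^+0.71)
   = 1 / (1 + 81.283 + 5.1286) = 1/87.412 = 0.01144

α₀ = 0.0114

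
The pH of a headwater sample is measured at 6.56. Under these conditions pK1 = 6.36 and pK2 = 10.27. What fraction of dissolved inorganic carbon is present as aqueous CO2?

α₀ = 1 / (1 + K1/[H⁺] + K1K2/[H⁺]²) = 1 / (1 + 10^+0.20 + 10^-3.51)
   = 1 / (1 + 1.5849 + 0.00030903) = 1/2.5852 = 0.3868

α₀ = 0.387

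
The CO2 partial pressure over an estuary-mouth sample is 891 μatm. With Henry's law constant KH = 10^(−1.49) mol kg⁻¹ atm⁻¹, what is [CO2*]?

[CO2*] = 28.8 μmol/kg

KH = 10^(−1.49) = 3.236×10^-2 mol kg⁻¹ atm⁻¹
[CO2*] = KH · pCO2 = 3.236×10^-2 × 891×10^-6 atm = 2.88×10^-5 mol/kg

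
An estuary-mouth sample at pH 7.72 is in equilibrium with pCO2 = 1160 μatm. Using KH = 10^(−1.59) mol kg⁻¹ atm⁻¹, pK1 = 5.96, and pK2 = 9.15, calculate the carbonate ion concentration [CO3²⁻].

[CO2*] = KH · pCO2 = 10^(−1.59) × 1160×10^-6 = 2.982×10^-5 mol/kg
α₀ = 1/(1 + K1/[H⁺] + K1K2/[H⁺]²) = 1/(1 + 10^+1.76 + 10^+0.33) = 0.01648
DIC = [CO2*]/α₀ = 2.982×10^-5 / 0.01648 = 1.809 mmol/kg
[CO3²⁻] = α₂·DIC; α₂ = 0.03523, so [CO3²⁻] = 0.03523 × 1.809 = 0.0637 mmol/kg

[CO3²⁻] = 0.0637 mmol/kg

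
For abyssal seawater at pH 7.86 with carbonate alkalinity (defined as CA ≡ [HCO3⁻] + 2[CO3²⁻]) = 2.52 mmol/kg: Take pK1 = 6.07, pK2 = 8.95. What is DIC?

CA = [HCO3⁻] + 2[CO3²⁻] = (α₁ + 2α₂)·DIC
At pH 7.86: [H⁺]/K1 = 10^-1.79 = 0.016218, K2/[H⁺] = 10^-1.09 = 0.081283
α₁ = 1/(1 + 0.016218 + 0.081283) = 1/1.0975 = 0.9112; α₂ = α₁·K2/[H⁺] = 0.07406
α₁ + 2α₂ = 1.0593
DIC = CA / (α₁ + 2α₂) = 2.52 / 1.0593 = 2.38 mmol/kg

DIC = 2.38 mmol/kg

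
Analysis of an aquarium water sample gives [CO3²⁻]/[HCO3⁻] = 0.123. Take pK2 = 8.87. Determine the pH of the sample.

From K2 = [H⁺][CO3²⁻]/[HCO3⁻]:  pH = pK2 + log₁₀([CO3²⁻]/[HCO3⁻])
log₁₀(0.123) = -0.910
pH = 8.87 + (-0.910) = 7.96

pH = 7.96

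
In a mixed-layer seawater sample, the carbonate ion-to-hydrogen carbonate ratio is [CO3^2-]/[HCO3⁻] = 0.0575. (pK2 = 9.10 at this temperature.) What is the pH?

From K2 = [H⁺][CO3^2-]/[HCO3⁻]:  pH = pK2 + log₁₀([CO3^2-]/[HCO3⁻])
log₁₀(0.0575) = -1.240
pH = 9.10 + (-1.240) = 7.86

pH = 7.86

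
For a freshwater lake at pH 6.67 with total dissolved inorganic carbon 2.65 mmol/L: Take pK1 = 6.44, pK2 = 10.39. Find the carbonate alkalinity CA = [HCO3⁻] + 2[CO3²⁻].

CA = [HCO3⁻] + 2[CO3²⁻] = (α₁ + 2α₂)·DIC
At pH 6.67: [H⁺]/K1 = 10^-0.23 = 0.58884, K2/[H⁺] = 10^-3.72 = 0.00019055
α₁ = 1/(1 + 0.58884 + 0.00019055) = 1/1.5890 = 0.6293; α₂ = α₁·K2/[H⁺] = 0.0001199
α₁ + 2α₂ = 0.6296
CA = 0.6296 × 2.65 = 1.67 mmol/L

CA = 1.67 mmol/L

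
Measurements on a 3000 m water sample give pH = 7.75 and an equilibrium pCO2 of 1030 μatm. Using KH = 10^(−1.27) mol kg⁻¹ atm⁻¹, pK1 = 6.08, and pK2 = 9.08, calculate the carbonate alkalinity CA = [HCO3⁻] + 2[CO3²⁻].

[CO2*] = KH · pCO2 = 10^(−1.27) × 1030×10^-6 = 5.531×10^-5 mol/kg
α₀ = 1/(1 + K1/[H⁺] + K1K2/[H⁺]²) = 1/(1 + 10^+1.67 + 10^+0.34) = 0.02002
DIC = [CO2*]/α₀ = 5.531×10^-5 / 0.02002 = 2.764 mmol/kg
CA = (α₁ + 2α₂)·DIC = (0.9362 + 2×0.04379) × 2.764 = 2.83 mmol/kg

CA = 2.83 mmol/kg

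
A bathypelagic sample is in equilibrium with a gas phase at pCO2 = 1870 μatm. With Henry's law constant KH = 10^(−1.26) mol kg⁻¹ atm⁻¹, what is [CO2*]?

[CO2*] = 103 μmol/kg

KH = 10^(−1.26) = 5.495×10^-2 mol kg⁻¹ atm⁻¹
[CO2*] = KH · pCO2 = 5.495×10^-2 × 1870×10^-6 atm = 1.03×10^-4 mol/kg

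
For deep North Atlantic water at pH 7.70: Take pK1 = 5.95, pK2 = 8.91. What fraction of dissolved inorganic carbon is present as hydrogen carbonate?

α₁ = 1 / (1 + [H⁺]/K1 + K2/[H⁺]) = 1 / (1 + 10^-1.75 + 10^-1.21)
   = 1 / (1 + 0.017783 + 0.061660) = 1/1.0794 = 0.9264

α₁ = 0.926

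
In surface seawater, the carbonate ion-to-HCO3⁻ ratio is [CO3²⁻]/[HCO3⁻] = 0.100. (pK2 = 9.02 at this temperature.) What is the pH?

pH = 8.02

From K2 = [H⁺][CO3²⁻]/[HCO3⁻]:  pH = pK2 + log₁₀([CO3²⁻]/[HCO3⁻])
log₁₀(0.100) = -1.000
pH = 9.02 + (-1.000) = 8.02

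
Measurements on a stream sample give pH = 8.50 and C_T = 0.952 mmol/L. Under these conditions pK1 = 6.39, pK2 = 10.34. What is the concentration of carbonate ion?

α₂ = 1 / (1 + [H⁺]/K2 + [H⁺]²/(K1K2)) = 1 / (1 + 10^+1.84 + 10^-0.27)
   = 1 / (1 + 69.183 + 0.53703) = 1/70.720 = 0.01414
[CO3²⁻] = α₂ × DIC = 0.01414 × 0.952 = 0.0135 mmol/L = 13.5 μmol/L

[CO3²⁻] = 13.5 μmol/L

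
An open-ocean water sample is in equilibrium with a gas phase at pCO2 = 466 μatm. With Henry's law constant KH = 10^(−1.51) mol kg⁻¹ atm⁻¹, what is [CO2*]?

KH = 10^(−1.51) = 3.090×10^-2 mol kg⁻¹ atm⁻¹
[CO2*] = KH · pCO2 = 3.090×10^-2 × 466×10^-6 atm = 1.44×10^-5 mol/kg

[CO2*] = 14.4 μmol/kg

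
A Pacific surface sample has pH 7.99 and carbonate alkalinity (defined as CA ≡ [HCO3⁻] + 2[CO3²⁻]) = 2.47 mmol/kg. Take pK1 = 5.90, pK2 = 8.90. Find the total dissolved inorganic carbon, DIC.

DIC = 2.24 mmol/kg

CA = [HCO3⁻] + 2[CO3²⁻] = (α₁ + 2α₂)·DIC
At pH 7.99: [H⁺]/K1 = 10^-2.09 = 0.0081283, K2/[H⁺] = 10^-0.91 = 0.12303
α₁ = 1/(1 + 0.0081283 + 0.12303) = 1/1.1312 = 0.8841; α₂ = α₁·K2/[H⁺] = 0.1088
α₁ + 2α₂ = 1.1016
DIC = CA / (α₁ + 2α₂) = 2.47 / 1.1016 = 2.24 mmol/kg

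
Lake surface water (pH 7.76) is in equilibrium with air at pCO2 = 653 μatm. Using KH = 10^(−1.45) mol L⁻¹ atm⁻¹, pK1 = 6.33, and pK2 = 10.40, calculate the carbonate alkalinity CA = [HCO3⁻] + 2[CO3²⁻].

[CO2*] = KH · pCO2 = 10^(−1.45) × 653×10^-6 = 2.317×10^-5 mol/L
α₀ = 1/(1 + K1/[H⁺] + K1K2/[H⁺]²) = 1/(1 + 10^+1.43 + 10^-1.21) = 0.03574
DIC = [CO2*]/α₀ = 2.317×10^-5 / 0.03574 = 0.6482 mmol/L
CA = (α₁ + 2α₂)·DIC = (0.9621 + 2×0.002204) × 0.6482 = 0.626 mmol/L

CA = 0.626 mmol/L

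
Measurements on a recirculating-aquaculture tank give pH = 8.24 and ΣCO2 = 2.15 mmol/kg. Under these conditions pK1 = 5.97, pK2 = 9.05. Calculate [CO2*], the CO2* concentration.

α₀ = 1 / (1 + K1/[H⁺] + K1K2/[H⁺]²) = 1 / (1 + 10^+2.27 + 10^+1.46)
   = 1 / (1 + 186.21 + 28.840) = 1/216.05 = 0.004629
[CO2*] = α₀ × DIC = 0.004629 × 2.15 = 0.00995 mmol/kg = 9.95 μmol/kg

[CO2*] = 9.95 μmol/kg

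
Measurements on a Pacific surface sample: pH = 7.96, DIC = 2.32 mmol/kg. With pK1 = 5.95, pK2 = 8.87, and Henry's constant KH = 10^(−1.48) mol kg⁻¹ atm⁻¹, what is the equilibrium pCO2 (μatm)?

α₀ = 1 / (1 + K1/[H⁺] + K1K2/[H⁺]²) = 1 / (1 + 10^+2.01 + 10^+1.10)
   = 1 / (1 + 102.33 + 12.589) = 1/115.92 = 0.008627
[CO2*] = α₀ × DIC = 0.008627 × 2.32 = 0.02001 mmol/kg
pCO2 = [CO2*]/KH = 2.001×10^-5 / 3.311×10^-2 = 604 μatm

pCO2 = 604 μatm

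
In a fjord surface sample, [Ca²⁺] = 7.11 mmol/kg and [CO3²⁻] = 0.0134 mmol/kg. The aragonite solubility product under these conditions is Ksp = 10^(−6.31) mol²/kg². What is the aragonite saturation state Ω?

Ω = 0.195

Ksp = 10^(−6.31) = 4.898×10^-7
Ω = [Ca²⁺][CO3²⁻]/Ksp = (7.11×10^-3)(0.0134×10^-3) / 4.898×10^-7 = 0.195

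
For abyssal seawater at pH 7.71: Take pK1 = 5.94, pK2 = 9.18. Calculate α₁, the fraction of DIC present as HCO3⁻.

α₁ = 1 / (1 + [H⁺]/K1 + K2/[H⁺]) = 1 / (1 + 10^-1.77 + 10^-1.47)
   = 1 / (1 + 0.016982 + 0.033884) = 1/1.0509 = 0.9516

α₁ = 0.952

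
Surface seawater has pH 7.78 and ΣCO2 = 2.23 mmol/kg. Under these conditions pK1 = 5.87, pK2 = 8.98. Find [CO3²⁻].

[CO3²⁻] = 0.131 mmol/kg

α₂ = 1 / (1 + [H⁺]/K2 + [H⁺]²/(K1K2)) = 1 / (1 + 10^+1.20 + 10^-0.71)
   = 1 / (1 + 15.849 + 0.19498) = 1/17.044 = 0.05867
[CO3²⁻] = α₂ × DIC = 0.05867 × 2.23 = 0.131 mmol/kg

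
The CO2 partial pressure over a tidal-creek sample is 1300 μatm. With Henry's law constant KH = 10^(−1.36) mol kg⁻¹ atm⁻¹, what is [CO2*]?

[CO2*] = 56.7 μmol/kg

KH = 10^(−1.36) = 4.365×10^-2 mol kg⁻¹ atm⁻¹
[CO2*] = KH · pCO2 = 4.365×10^-2 × 1300×10^-6 atm = 5.67×10^-5 mol/kg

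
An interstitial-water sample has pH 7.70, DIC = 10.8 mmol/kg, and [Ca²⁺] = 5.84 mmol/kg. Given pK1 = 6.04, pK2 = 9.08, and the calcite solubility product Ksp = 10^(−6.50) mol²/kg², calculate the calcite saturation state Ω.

Ω = 7.82

α₂ = 1 / (1 + [H⁺]/K2 + [H⁺]²/(K1K2)) = 1 / (1 + 10^+1.38 + 10^-0.28)
   = 1 / (1 + 23.988 + 0.52481) = 1/25.513 = 0.03920
[CO3²⁻] = α₂ × DIC = 0.03920 × 10.8 = 0.4233 mmol/kg
Ksp = 10^(−6.50) = 3.162×10^-7
Ω = [Ca²⁺][CO3²⁻]/Ksp = (5.84×10^-3)(4.233×10^-4) / 3.162×10^-7 = 7.82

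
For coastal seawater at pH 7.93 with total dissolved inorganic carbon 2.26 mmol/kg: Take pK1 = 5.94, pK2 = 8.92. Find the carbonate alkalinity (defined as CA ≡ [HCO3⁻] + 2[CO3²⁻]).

CA = 2.45 mmol/kg

CA = [HCO3⁻] + 2[CO3²⁻] = (α₁ + 2α₂)·DIC
At pH 7.93: [H⁺]/K1 = 10^-1.99 = 0.010233, K2/[H⁺] = 10^-0.99 = 0.10233
α₁ = 1/(1 + 0.010233 + 0.10233) = 1/1.1126 = 0.8988; α₂ = α₁·K2/[H⁺] = 0.09198
α₁ + 2α₂ = 1.0828
CA = 1.0828 × 2.26 = 2.45 mmol/kg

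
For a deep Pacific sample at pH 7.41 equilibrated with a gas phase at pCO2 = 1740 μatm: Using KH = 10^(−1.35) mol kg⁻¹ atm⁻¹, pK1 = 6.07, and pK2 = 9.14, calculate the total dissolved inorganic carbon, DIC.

DIC = 1.81 mmol/kg

[CO2*] = KH · pCO2 = 10^(−1.35) × 1740×10^-6 = 7.772×10^-5 mol/kg
α₀ = 1/(1 + K1/[H⁺] + K1K2/[H⁺]²) = 1/(1 + 10^+1.34 + 10^-0.39) = 0.04295
DIC = [CO2*]/α₀ = 7.772×10^-5 / 0.04295 = 1.81 mmol/kg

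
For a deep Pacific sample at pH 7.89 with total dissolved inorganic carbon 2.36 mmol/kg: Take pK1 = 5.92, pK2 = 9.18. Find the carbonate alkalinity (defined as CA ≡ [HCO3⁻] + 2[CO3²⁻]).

CA = [HCO3⁻] + 2[CO3²⁻] = (α₁ + 2α₂)·DIC
At pH 7.89: [H⁺]/K1 = 10^-1.97 = 0.010715, K2/[H⁺] = 10^-1.29 = 0.051286
α₁ = 1/(1 + 0.010715 + 0.051286) = 1/1.0620 = 0.9416; α₂ = α₁·K2/[H⁺] = 0.04829
α₁ + 2α₂ = 1.0382
CA = 1.0382 × 2.36 = 2.45 mmol/kg

CA = 2.45 mmol/kg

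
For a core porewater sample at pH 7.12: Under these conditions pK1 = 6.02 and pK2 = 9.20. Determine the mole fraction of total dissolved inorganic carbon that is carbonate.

α₂ = 1 / (1 + [H⁺]/K2 + [H⁺]²/(K1K2)) = 1 / (1 + 10^+2.08 + 10^+0.98)
   = 1 / (1 + 120.23 + 9.5499) = 1/130.78 = 0.007647

α₂ = 0.00765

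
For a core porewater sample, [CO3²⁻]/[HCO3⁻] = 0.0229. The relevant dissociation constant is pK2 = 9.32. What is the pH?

pH = 7.68

From K2 = [H⁺][CO3²⁻]/[HCO3⁻]:  pH = pK2 + log₁₀([CO3²⁻]/[HCO3⁻])
log₁₀(0.0229) = -1.640
pH = 9.32 + (-1.640) = 7.68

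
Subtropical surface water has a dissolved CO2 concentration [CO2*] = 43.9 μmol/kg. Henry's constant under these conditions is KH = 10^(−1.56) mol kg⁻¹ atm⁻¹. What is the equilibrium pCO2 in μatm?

pCO2 = 1590 μatm

KH = 10^(−1.56) = 2.754×10^-2 mol kg⁻¹ atm⁻¹
pCO2 = [CO2*]/KH = 43.9×10^-6 / 2.754×10^-2 = 1.59×10^-3 atm = 1590 μatm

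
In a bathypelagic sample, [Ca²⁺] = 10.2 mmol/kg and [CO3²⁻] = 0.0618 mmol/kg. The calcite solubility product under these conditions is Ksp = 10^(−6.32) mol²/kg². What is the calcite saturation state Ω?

Ksp = 10^(−6.32) = 4.786×10^-7
Ω = [Ca²⁺][CO3²⁻]/Ksp = (10.2×10^-3)(0.0618×10^-3) / 4.786×10^-7 = 1.32

Ω = 1.32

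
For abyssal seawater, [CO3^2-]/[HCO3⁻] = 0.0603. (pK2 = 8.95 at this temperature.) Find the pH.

pH = 7.73

From K2 = [H⁺][CO3^2-]/[HCO3⁻]:  pH = pK2 + log₁₀([CO3^2-]/[HCO3⁻])
log₁₀(0.0603) = -1.220
pH = 8.95 + (-1.220) = 7.73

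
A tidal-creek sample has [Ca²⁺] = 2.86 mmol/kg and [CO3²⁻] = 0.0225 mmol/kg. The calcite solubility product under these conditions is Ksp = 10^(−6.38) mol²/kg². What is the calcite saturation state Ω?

Ksp = 10^(−6.38) = 4.169×10^-7
Ω = [Ca²⁺][CO3²⁻]/Ksp = (2.86×10^-3)(0.0225×10^-3) / 4.169×10^-7 = 0.154

Ω = 0.154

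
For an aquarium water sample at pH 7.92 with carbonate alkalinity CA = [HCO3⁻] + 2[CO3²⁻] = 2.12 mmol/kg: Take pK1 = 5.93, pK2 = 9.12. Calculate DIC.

DIC = 2.02 mmol/kg

CA = [HCO3⁻] + 2[CO3²⁻] = (α₁ + 2α₂)·DIC
At pH 7.92: [H⁺]/K1 = 10^-1.99 = 0.010233, K2/[H⁺] = 10^-1.20 = 0.063096
α₁ = 1/(1 + 0.010233 + 0.063096) = 1/1.0733 = 0.9317; α₂ = α₁·K2/[H⁺] = 0.05879
α₁ + 2α₂ = 1.0493
DIC = CA / (α₁ + 2α₂) = 2.12 / 1.0493 = 2.02 mmol/kg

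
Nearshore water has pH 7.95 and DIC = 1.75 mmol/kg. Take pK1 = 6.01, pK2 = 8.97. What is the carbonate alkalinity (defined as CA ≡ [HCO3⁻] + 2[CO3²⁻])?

CA = [HCO3⁻] + 2[CO3²⁻] = (α₁ + 2α₂)·DIC
At pH 7.95: [H⁺]/K1 = 10^-1.94 = 0.011482, K2/[H⁺] = 10^-1.02 = 0.095499
α₁ = 1/(1 + 0.011482 + 0.095499) = 1/1.1070 = 0.9034; α₂ = α₁·K2/[H⁺] = 0.08627
α₁ + 2α₂ = 1.0759
CA = 1.0759 × 1.75 = 1.88 mmol/kg

CA = 1.88 mmol/kg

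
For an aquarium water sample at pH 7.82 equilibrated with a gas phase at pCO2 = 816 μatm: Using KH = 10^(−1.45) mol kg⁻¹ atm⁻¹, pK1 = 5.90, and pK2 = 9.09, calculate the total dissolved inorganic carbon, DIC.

[CO2*] = KH · pCO2 = 10^(−1.45) × 816×10^-6 = 2.895×10^-5 mol/kg
α₀ = 1/(1 + K1/[H⁺] + K1K2/[H⁺]²) = 1/(1 + 10^+1.92 + 10^+0.65) = 0.01128
DIC = [CO2*]/α₀ = 2.895×10^-5 / 0.01128 = 2.57 mmol/kg

DIC = 2.57 mmol/kg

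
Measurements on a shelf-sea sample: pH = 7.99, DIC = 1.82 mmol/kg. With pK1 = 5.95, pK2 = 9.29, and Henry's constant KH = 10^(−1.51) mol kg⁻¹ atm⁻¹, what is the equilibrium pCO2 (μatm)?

α₀ = 1 / (1 + K1/[H⁺] + K1K2/[H⁺]²) = 1 / (1 + 10^+2.04 + 10^+0.74)
   = 1 / (1 + 109.65 + 5.4954) = 1/116.14 = 0.008610
[CO2*] = α₀ × DIC = 0.008610 × 1.82 = 0.01567 mmol/kg = 15.67 μmol/kg
pCO2 = [CO2*]/KH = 1.567×10^-5 / 3.090×10^-2 = 507 μatm

pCO2 = 507 μatm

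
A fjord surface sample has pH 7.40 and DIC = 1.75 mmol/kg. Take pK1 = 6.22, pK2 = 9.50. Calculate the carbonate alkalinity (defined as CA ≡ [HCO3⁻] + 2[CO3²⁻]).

CA = 1.66 mmol/kg

CA = [HCO3⁻] + 2[CO3²⁻] = (α₁ + 2α₂)·DIC
At pH 7.40: [H⁺]/K1 = 10^-1.18 = 0.066069, K2/[H⁺] = 10^-2.10 = 0.0079433
α₁ = 1/(1 + 0.066069 + 0.0079433) = 1/1.0740 = 0.9311; α₂ = α₁·K2/[H⁺] = 0.007396
α₁ + 2α₂ = 0.9459
CA = 0.9459 × 1.75 = 1.66 mmol/kg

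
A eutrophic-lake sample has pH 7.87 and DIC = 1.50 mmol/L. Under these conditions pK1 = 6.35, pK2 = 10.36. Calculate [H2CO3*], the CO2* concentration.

α₀ = 1 / (1 + K1/[H⁺] + K1K2/[H⁺]²) = 1 / (1 + 10^+1.52 + 10^-0.97)
   = 1 / (1 + 33.113 + 0.10715) = 1/34.220 = 0.02922
[CO2*] = α₀ × DIC = 0.02922 × 1.50 = 0.0438 mmol/L

[CO2*] = 0.0438 mmol/L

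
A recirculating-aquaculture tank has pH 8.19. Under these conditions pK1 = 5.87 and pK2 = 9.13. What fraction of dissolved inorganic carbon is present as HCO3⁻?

α₁ = 1 / (1 + [H⁺]/K1 + K2/[H⁺]) = 1 / (1 + 10^-2.32 + 10^-0.94)
   = 1 / (1 + 0.0047863 + 0.11482) = 1/1.1196 = 0.8932

α₁ = 0.893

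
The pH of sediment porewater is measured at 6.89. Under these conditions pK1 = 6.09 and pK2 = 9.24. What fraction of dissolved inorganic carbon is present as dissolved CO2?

α₀ = 0.136

α₀ = 1 / (1 + K1/[H⁺] + K1K2/[H⁺]²) = 1 / (1 + 10^+0.80 + 10^-1.55)
   = 1 / (1 + 6.3096 + 0.028184) = 1/7.3378 = 0.1363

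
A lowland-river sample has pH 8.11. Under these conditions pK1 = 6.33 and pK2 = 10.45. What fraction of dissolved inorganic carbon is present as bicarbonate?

α₁ = 0.979

α₁ = 1 / (1 + [H⁺]/K1 + K2/[H⁺]) = 1 / (1 + 10^-1.78 + 10^-2.34)
   = 1 / (1 + 0.016596 + 0.0045709) = 1/1.0212 = 0.9793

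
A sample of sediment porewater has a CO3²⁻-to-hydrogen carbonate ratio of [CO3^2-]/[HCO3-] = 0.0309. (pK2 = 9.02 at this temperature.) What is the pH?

pH = 7.51

From K2 = [H⁺][CO3^2-]/[HCO3-]:  pH = pK2 + log₁₀([CO3^2-]/[HCO3-])
log₁₀(0.0309) = -1.510
pH = 9.02 + (-1.510) = 7.51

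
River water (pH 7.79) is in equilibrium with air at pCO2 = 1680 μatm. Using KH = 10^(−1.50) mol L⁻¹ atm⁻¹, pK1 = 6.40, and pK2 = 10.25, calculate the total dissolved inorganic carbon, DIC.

[CO2*] = KH · pCO2 = 10^(−1.50) × 1680×10^-6 = 5.313×10^-5 mol/L
α₀ = 1/(1 + K1/[H⁺] + K1K2/[H⁺]²) = 1/(1 + 10^+1.39 + 10^-1.07) = 0.03901
DIC = [CO2*]/α₀ = 5.313×10^-5 / 0.03901 = 1.36 mmol/L

DIC = 1.36 mmol/L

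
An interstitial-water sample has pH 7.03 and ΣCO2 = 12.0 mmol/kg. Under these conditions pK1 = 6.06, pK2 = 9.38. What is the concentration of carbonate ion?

[CO3²⁻] = 0.0482 mmol/kg

α₂ = 1 / (1 + [H⁺]/K2 + [H⁺]²/(K1K2)) = 1 / (1 + 10^+2.35 + 10^+1.38)
   = 1 / (1 + 223.87 + 23.988) = 1/248.86 = 0.004018
[CO3²⁻] = α₂ × DIC = 0.004018 × 12.0 = 0.0482 mmol/kg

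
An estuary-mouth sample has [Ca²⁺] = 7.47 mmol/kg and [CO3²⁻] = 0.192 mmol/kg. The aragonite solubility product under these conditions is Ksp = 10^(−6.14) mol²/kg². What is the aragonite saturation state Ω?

Ω = 1.98

Ksp = 10^(−6.14) = 7.244×10^-7
Ω = [Ca²⁺][CO3²⁻]/Ksp = (7.47×10^-3)(0.192×10^-3) / 7.244×10^-7 = 1.98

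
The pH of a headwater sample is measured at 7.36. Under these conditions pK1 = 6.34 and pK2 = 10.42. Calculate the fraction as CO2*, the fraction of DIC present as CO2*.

α₀ = 1 / (1 + K1/[H⁺] + K1K2/[H⁺]²) = 1 / (1 + 10^+1.02 + 10^-2.04)
   = 1 / (1 + 10.471 + 0.0091201) = 1/11.480 = 0.08710

α₀ = 0.0871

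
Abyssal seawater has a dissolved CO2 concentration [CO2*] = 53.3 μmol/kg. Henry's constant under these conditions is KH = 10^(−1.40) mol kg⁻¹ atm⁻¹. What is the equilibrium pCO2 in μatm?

KH = 10^(−1.40) = 3.981×10^-2 mol kg⁻¹ atm⁻¹
pCO2 = [CO2*]/KH = 53.3×10^-6 / 3.981×10^-2 = 1.34×10^-3 atm = 1340 μatm

pCO2 = 1340 μatm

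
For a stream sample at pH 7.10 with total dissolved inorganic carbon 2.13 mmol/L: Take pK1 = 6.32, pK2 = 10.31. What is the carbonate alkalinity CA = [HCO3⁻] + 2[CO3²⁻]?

CA = 1.83 mmol/L

CA = [HCO3⁻] + 2[CO3²⁻] = (α₁ + 2α₂)·DIC
At pH 7.10: [H⁺]/K1 = 10^-0.78 = 0.16596, K2/[H⁺] = 10^-3.21 = 0.00061660
α₁ = 1/(1 + 0.16596 + 0.00061660) = 1/1.1666 = 0.8572; α₂ = α₁·K2/[H⁺] = 0.0005286
α₁ + 2α₂ = 0.8583
CA = 0.8583 × 2.13 = 1.83 mmol/L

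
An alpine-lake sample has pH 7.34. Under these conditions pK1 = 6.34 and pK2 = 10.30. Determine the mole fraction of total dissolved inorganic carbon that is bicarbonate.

α₁ = 1 / (1 + [H⁺]/K1 + K2/[H⁺]) = 1 / (1 + 10^-1.00 + 10^-2.96)
   = 1 / (1 + 0.10000 + 0.0010965) = 1/1.1011 = 0.9082

α₁ = 0.908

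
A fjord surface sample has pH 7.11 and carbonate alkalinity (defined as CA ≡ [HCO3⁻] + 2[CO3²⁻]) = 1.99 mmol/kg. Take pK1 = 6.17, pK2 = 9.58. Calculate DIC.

DIC = 2.21 mmol/kg

CA = [HCO3⁻] + 2[CO3²⁻] = (α₁ + 2α₂)·DIC
At pH 7.11: [H⁺]/K1 = 10^-0.94 = 0.11482, K2/[H⁺] = 10^-2.47 = 0.0033884
α₁ = 1/(1 + 0.11482 + 0.0033884) = 1/1.1182 = 0.8943; α₂ = α₁·K2/[H⁺] = 0.003030
α₁ + 2α₂ = 0.9004
DIC = CA / (α₁ + 2α₂) = 1.99 / 0.9004 = 2.21 mmol/kg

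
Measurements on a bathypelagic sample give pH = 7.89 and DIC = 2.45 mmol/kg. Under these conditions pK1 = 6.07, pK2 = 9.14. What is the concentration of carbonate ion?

α₂ = 1 / (1 + [H⁺]/K2 + [H⁺]²/(K1K2)) = 1 / (1 + 10^+1.25 + 10^-0.57)
   = 1 / (1 + 17.783 + 0.26915) = 1/19.052 = 0.05249
[CO3²⁻] = α₂ × DIC = 0.05249 × 2.45 = 0.129 mmol/kg

[CO3²⁻] = 0.129 mmol/kg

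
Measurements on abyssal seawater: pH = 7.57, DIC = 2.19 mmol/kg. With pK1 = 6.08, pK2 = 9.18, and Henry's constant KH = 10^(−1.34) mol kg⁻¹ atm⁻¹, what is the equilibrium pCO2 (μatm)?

pCO2 = 1470 μatm

α₀ = 1 / (1 + K1/[H⁺] + K1K2/[H⁺]²) = 1 / (1 + 10^+1.49 + 10^-0.12)
   = 1 / (1 + 30.903 + 0.75858) = 1/32.662 = 0.03062
[CO2*] = α₀ × DIC = 0.03062 × 2.19 = 0.06705 mmol/kg
pCO2 = [CO2*]/KH = 6.705×10^-5 / 4.571×10^-2 = 1470 μatm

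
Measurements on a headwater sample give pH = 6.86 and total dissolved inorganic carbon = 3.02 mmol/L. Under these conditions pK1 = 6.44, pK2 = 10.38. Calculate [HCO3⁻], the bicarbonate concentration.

[HCO3⁻] = 2.19 mmol/L

α₁ = 1 / (1 + [H⁺]/K1 + K2/[H⁺]) = 1 / (1 + 10^-0.42 + 10^-3.52)
   = 1 / (1 + 0.38019 + 0.00030200) = 1/1.3805 = 0.7244
[HCO3⁻] = α₁ × DIC = 0.7244 × 3.02 = 2.19 mmol/L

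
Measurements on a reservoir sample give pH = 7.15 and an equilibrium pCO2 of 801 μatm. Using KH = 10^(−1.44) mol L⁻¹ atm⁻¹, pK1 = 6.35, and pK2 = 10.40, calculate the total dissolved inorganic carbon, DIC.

[CO2*] = KH · pCO2 = 10^(−1.44) × 801×10^-6 = 2.908×10^-5 mol/L
α₀ = 1/(1 + K1/[H⁺] + K1K2/[H⁺]²) = 1/(1 + 10^+0.80 + 10^-2.45) = 0.1367
DIC = [CO2*]/α₀ = 2.908×10^-5 / 0.1367 = 0.213 mmol/L

DIC = 0.213 mmol/L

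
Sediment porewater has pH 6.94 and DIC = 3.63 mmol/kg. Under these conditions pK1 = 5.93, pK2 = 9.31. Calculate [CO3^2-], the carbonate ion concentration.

α₂ = 1 / (1 + [H⁺]/K2 + [H⁺]²/(K1K2)) = 1 / (1 + 10^+2.37 + 10^+1.36)
   = 1 / (1 + 234.42 + 22.909) = 1/258.33 = 0.003871
[CO3²⁻] = α₂ × DIC = 0.003871 × 3.63 = 0.0141 mmol/kg = 14.1 μmol/kg

[CO3²⁻] = 14.1 μmol/kg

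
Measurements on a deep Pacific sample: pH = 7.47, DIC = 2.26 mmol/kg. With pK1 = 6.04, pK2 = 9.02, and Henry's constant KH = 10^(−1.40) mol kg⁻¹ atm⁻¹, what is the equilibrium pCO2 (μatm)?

pCO2 = 1980 μatm

α₀ = 1 / (1 + K1/[H⁺] + K1K2/[H⁺]²) = 1 / (1 + 10^+1.43 + 10^-0.12)
   = 1 / (1 + 26.915 + 0.75858) = 1/28.674 = 0.03487
[CO2*] = α₀ × DIC = 0.03487 × 2.26 = 0.07882 mmol/kg
pCO2 = [CO2*]/KH = 7.882×10^-5 / 3.981×10^-2 = 1980 μatm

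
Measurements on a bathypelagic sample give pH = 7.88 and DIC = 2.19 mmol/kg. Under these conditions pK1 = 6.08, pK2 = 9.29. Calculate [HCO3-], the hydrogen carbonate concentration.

[HCO3⁻] = 2.08 mmol/kg

α₁ = 1 / (1 + [H⁺]/K1 + K2/[H⁺]) = 1 / (1 + 10^-1.80 + 10^-1.41)
   = 1 / (1 + 0.015849 + 0.038905) = 1/1.0548 = 0.9481
[HCO3⁻] = α₁ × DIC = 0.9481 × 2.19 = 2.08 mmol/kg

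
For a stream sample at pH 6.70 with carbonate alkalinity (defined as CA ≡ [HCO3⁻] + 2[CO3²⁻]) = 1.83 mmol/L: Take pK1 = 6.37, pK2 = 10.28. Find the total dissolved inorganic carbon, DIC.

DIC = 2.69 mmol/L

CA = [HCO3⁻] + 2[CO3²⁻] = (α₁ + 2α₂)·DIC
At pH 6.70: [H⁺]/K1 = 10^-0.33 = 0.46774, K2/[H⁺] = 10^-3.58 = 0.00026303
α₁ = 1/(1 + 0.46774 + 0.00026303) = 1/1.4680 = 0.6812; α₂ = α₁·K2/[H⁺] = 0.0001792
α₁ + 2α₂ = 0.6816
DIC = CA / (α₁ + 2α₂) = 1.83 / 0.6816 = 2.69 mmol/L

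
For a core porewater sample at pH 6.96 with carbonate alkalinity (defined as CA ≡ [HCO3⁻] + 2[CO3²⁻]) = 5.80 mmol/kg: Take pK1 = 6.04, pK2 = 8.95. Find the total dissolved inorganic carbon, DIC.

CA = [HCO3⁻] + 2[CO3²⁻] = (α₁ + 2α₂)·DIC
At pH 6.96: [H⁺]/K1 = 10^-0.92 = 0.12023, K2/[H⁺] = 10^-1.99 = 0.010233
α₁ = 1/(1 + 0.12023 + 0.010233) = 1/1.1305 = 0.8846; α₂ = α₁·K2/[H⁺] = 0.009052
α₁ + 2α₂ = 0.9027
DIC = CA / (α₁ + 2α₂) = 5.80 / 0.9027 = 6.43 mmol/kg

DIC = 6.43 mmol/kg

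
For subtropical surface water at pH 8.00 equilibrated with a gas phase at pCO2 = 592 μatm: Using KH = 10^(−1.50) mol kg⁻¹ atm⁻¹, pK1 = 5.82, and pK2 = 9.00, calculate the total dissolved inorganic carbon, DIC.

DIC = 3.14 mmol/kg

[CO2*] = KH · pCO2 = 10^(−1.50) × 592×10^-6 = 1.872×10^-5 mol/kg
α₀ = 1/(1 + K1/[H⁺] + K1K2/[H⁺]²) = 1/(1 + 10^+2.18 + 10^+1.18) = 0.005970
DIC = [CO2*]/α₀ = 1.872×10^-5 / 0.005970 = 3.14 mmol/kg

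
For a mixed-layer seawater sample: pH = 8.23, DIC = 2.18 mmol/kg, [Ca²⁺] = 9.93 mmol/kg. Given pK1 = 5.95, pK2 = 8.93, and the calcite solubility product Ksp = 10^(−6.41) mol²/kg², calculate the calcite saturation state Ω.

Ω = 9.22

α₂ = 1 / (1 + [H⁺]/K2 + [H⁺]²/(K1K2)) = 1 / (1 + 10^+0.70 + 10^-1.58)
   = 1 / (1 + 5.0119 + 0.026303) = 1/6.0382 = 0.1656
[CO3²⁻] = α₂ × DIC = 0.1656 × 2.18 = 0.3610 mmol/kg
Ksp = 10^(−6.41) = 3.890×10^-7
Ω = [Ca²⁺][CO3²⁻]/Ksp = (9.93×10^-3)(3.610×10^-4) / 3.890×10^-7 = 9.22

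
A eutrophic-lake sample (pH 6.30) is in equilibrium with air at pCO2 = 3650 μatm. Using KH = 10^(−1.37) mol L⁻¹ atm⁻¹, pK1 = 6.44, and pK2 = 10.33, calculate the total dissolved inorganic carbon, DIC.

DIC = 0.269 mmol/L

[CO2*] = KH · pCO2 = 10^(−1.37) × 3650×10^-6 = 1.557×10^-4 mol/L
α₀ = 1/(1 + K1/[H⁺] + K1K2/[H⁺]²) = 1/(1 + 10^-0.14 + 10^-4.17) = 0.5799
DIC = [CO2*]/α₀ = 1.557×10^-4 / 0.5799 = 0.269 mmol/L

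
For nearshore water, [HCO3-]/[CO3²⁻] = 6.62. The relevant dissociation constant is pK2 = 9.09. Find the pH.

pH = 8.27

From K2 = [H⁺][CO3²⁻]/[HCO3-]:  pH = pK2 − log₁₀([HCO3-]/[CO3²⁻])
log₁₀(6.62) = +0.821
pH = 9.09 − (+0.821) = 8.27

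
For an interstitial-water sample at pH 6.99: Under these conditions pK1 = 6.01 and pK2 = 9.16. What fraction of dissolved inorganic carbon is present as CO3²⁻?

α₂ = 1 / (1 + [H⁺]/K2 + [H⁺]²/(K1K2)) = 1 / (1 + 10^+2.17 + 10^+1.19)
   = 1 / (1 + 147.91 + 15.488) = 1/164.40 = 0.006083

α₂ = 0.00608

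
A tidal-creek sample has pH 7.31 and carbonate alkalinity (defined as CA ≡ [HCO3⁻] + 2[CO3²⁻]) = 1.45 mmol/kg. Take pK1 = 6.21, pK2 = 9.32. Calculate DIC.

CA = [HCO3⁻] + 2[CO3²⁻] = (α₁ + 2α₂)·DIC
At pH 7.31: [H⁺]/K1 = 10^-1.10 = 0.079433, K2/[H⁺] = 10^-2.01 = 0.0097724
α₁ = 1/(1 + 0.079433 + 0.0097724) = 1/1.0892 = 0.9181; α₂ = α₁·K2/[H⁺] = 0.008972
α₁ + 2α₂ = 0.9360
DIC = CA / (α₁ + 2α₂) = 1.45 / 0.9360 = 1.55 mmol/kg

DIC = 1.55 mmol/kg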